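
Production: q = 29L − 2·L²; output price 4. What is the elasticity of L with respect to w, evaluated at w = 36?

From P·MP_L = w with MP_L = 29 − 4L, labor demand is L(w) = (29 − w/4)/4.
dL/dw = −1/(16) = -0.0625.
At w = 36, L = 5, so ε = (dL/dw)·(w/L) = (-0.0625)·(36/5) = -0.45.

ε = -0.45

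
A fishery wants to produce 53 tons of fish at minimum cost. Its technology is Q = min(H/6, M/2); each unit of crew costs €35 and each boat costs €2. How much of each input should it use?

H* = 318, M* = 106

With a fixed-proportions technology, the cost-minimizing bundle uses no slack in either input: H/6 = M/2 = Q.
So H = 6·53 = 318 and M = 2·53 = 106.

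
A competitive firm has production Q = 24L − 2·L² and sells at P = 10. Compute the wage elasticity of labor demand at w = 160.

From P·MP_L = w with MP_L = 24 − 4L, labor demand is L(w) = (24 − w/10)/4.
dL/dw = −1/(40) = -0.025.
At w = 160, L = 2, so ε = (dL/dw)·(w/L) = (-0.025)·(160/2) = -2.

ε = -2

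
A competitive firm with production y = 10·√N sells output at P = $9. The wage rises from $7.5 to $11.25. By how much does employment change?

ΔN = -20

From P·MP_N = w with MP_N = 5·N^(-1/2), the labor demand is N(w) = (45/w)^(2).
At w = 7.5: N = 36. At w = 11.25: N = 16.
ΔN = 16 − 36 = -20.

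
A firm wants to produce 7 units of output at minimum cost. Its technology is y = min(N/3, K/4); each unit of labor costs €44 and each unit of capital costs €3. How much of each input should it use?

N* = 21, K* = 28

With a fixed-proportions technology, the cost-minimizing bundle uses no slack in either input: N/3 = K/4 = y.
So N = 3·7 = 21 and K = 4·7 = 28.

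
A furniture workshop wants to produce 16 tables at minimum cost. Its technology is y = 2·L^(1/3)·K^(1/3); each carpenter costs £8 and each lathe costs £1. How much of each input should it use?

Cost minimization requires the marginal rate of technical substitution to equal the input-price ratio: MP_L/MP_K = w/r.
Here MP_L/MP_K = (1/3)·(K/L)/(1/3) = (K/L). Setting this equal to 8/1 = 8 gives K = 8L.
Substituting into y = 16: 2·L^(1/3)·(8L)^(1/3) = 16.
Solving, L = 8 and K = 64.

L* = 8, K* = 64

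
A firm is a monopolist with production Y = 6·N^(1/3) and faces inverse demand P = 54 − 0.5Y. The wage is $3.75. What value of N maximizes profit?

Marginal revenue from the inverse demand is MR = 54 − Y.
The marginal product is MP_N = 2·N^(-2/3).
A monopolist hires until marginal revenue product equals the wage: MR·MP_N = w.
At N, Y = 6·N^(1/3). Substituting and solving: (54 − 6·N^(1/3))·2·N^(-2/3) = 3.75 gives N = 64.

N* = 64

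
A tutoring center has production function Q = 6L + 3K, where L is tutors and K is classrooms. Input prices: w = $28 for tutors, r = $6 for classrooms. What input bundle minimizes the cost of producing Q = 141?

L* = 0, K* = 47

The inputs are perfect substitutes, so the firm uses whichever has the lower cost per unit of output.
Cost per unit of output via L is w/6 = 14/3; via K it is r/3 = 2. K is cheaper.
Producing Q = 141 with K alone: L = 0, K = 47.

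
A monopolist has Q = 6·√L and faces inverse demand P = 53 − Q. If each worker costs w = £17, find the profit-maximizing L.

L* = 9

Marginal revenue from the inverse demand is MR = 53 − 2Q.
The marginal product is MP_L = 3·L^(-1/2).
A monopolist hires until marginal revenue product equals the wage: MR·MP_L = w.
At L, Q = 6·√L. Substituting and solving: (53 − 12·√L)·3·L^(-1/2) = 17 gives L = 9.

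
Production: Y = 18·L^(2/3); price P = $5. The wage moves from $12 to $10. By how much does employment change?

From P·MP_L = w with MP_L = 12·L^(-1/3), the labor demand is L(w) = (60/w)^(3).
At w = 12: L = 125. At w = 10: L = 216.
ΔL = 216 − 125 = 91.

ΔL = 91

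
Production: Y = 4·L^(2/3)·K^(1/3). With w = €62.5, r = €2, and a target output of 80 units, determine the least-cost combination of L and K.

L* = 8, K* = 125

Cost minimization requires the marginal rate of technical substitution to equal the input-price ratio: MP_L/MP_K = w/r.
Here MP_L/MP_K = (2/3)·(K/L)/(1/3) = 2·(K/L). Setting this equal to 62.5/2 = 31.25 gives K = 15.625L.
Substituting into Y = 80: 4·L^(2/3)·(15.625L)^(1/3) = 80.
Solving, L = 8 and K = 125.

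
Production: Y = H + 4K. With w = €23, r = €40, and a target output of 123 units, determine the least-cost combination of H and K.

H* = 0, K* = 30.75

The inputs are perfect substitutes, so the firm uses whichever has the lower cost per unit of output.
Cost per unit of output via H is 23; via K it is 10. K is cheaper.
Producing Y = 123 with K alone: H = 0, K = 30.75.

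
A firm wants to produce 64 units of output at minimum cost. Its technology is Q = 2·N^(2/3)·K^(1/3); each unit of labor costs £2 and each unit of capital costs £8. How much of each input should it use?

N* = 64, K* = 8

Cost minimization requires the marginal rate of technical substitution to equal the input-price ratio: MP_N/MP_K = w/r.
Here MP_N/MP_K = (2/3)·(K/N)/(1/3) = 2·(K/N). Setting this equal to 2/8 = 0.25 gives K = 0.125N.
Substituting into Q = 64: 2·N^(2/3)·(0.125N)^(1/3) = 64.
Solving, N = 64 and K = 8.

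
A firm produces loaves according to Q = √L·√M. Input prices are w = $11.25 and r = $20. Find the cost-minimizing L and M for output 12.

L* = 16, M* = 9

Cost minimization requires the marginal rate of technical substitution to equal the input-price ratio: MP_L/MP_M = w/r.
Here MP_L/MP_M = (1/2)·(M/L)/(1/2) = (M/L). Setting this equal to 11.25/20 = 0.5625 gives M = 0.5625L.
Substituting into Q = 12: L^(1/2)·(0.5625L)^(1/2) = 12.
Solving, L = 16 and M = 9.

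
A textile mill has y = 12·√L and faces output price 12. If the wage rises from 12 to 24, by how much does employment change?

ΔL = -27

From P·MP_L = w with MP_L = 6·L^(-1/2), the labor demand is L(w) = (72/w)^(2).
At w = 12: L = 36. At w = 24: L = 9.
ΔL = 9 − 36 = -27.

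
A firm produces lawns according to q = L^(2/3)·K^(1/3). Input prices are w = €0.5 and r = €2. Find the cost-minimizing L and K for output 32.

Cost minimization requires the marginal rate of technical substitution to equal the input-price ratio: MP_L/MP_K = w/r.
Here MP_L/MP_K = (2/3)·(K/L)/(1/3) = 2·(K/L). Setting this equal to 0.5/2 = 0.25 gives K = 0.125L.
Substituting into q = 32: L^(2/3)·(0.125L)^(1/3) = 32.
Solving, L = 64 and K = 8.

L* = 64, K* = 8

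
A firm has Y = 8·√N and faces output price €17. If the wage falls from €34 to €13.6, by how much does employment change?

ΔN = 21

From P·MP_N = w with MP_N = 4·N^(-1/2), the labor demand is N(w) = (68/w)^(2).
At w = 34: N = 4. At w = 13.6: N = 25.
ΔN = 25 − 4 = 21.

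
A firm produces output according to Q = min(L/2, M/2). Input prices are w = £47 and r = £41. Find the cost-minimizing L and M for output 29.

L* = 58, M* = 58

With a fixed-proportions technology, the cost-minimizing bundle uses no slack in either input: L/2 = M/2 = Q.
So L = 2·29 = 58 and M = 2·29 = 58.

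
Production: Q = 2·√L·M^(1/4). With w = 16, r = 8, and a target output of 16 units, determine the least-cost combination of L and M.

Cost minimization requires the marginal rate of technical substitution to equal the input-price ratio: MP_L/MP_M = w/r.
Here MP_L/MP_M = (1/2)·(M/L)/(1/4) = 2·(M/L). Setting this equal to 16/8 = 2 gives M = L.
Substituting into Q = 16: 2·L^(1/2)·(L)^(1/4) = 16.
Solving, L = 16 and M = 16.

L* = 16, M* = 16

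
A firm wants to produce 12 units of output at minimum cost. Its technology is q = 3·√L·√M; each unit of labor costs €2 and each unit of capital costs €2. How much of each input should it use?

Cost minimization requires the marginal rate of technical substitution to equal the input-price ratio: MP_L/MP_M = w/r.
Here MP_L/MP_M = (1/2)·(M/L)/(1/2) = (M/L). Setting this equal to 2/2 = 1 gives M = L.
Substituting into q = 12: 3·L^(1/2)·(L)^(1/2) = 12.
Solving, L = 4 and M = 4.

L* = 4, M* = 4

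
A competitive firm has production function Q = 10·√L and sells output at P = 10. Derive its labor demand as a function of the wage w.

MP_L = (1/2)·10·L^(-1/2) = 5·L^(-1/2).
Setting P·MP_L = w: 50·L^(-1/2) = w.
Solving for L: L^(-1/2) = w/50, so L = (50/w)^(2).

L(w) = 2500/w²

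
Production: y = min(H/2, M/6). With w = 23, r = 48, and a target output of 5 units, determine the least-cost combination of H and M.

With a fixed-proportions technology, the cost-minimizing bundle uses no slack in either input: H/2 = M/6 = y.
So H = 2·5 = 10 and M = 6·5 = 30.

H* = 10, M* = 30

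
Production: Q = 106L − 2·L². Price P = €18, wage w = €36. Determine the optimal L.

The marginal product of L is MP_L = 106 − 4L.
A price-taking firm hires until the value of the marginal product equals the wage: P·MP_L = w, so 18·(106 − 4L) = 36.
Then 106 − 4L = 2, giving L = 26.

L* = 26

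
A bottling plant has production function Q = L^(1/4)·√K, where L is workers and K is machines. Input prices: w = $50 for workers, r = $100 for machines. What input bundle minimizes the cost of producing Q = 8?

L* = 16, K* = 16

Cost minimization requires the marginal rate of technical substitution to equal the input-price ratio: MP_L/MP_K = w/r.
Here MP_L/MP_K = (1/4)·(K/L)/(1/2) = 0.5·(K/L). Setting this equal to 50/100 = 0.5 gives K = L.
Substituting into Q = 8: L^(1/4)·(L)^(1/2) = 8.
Solving, L = 16 and K = 16.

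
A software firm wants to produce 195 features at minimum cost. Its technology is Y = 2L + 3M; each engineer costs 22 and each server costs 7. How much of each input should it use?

The inputs are perfect substitutes, so the firm uses whichever has the lower cost per unit of output.
Cost per unit of output via L is w/2 = 11; via M it is r/3 = 7/3. M is cheaper.
Producing Y = 195 with M alone: L = 0, M = 65.

L* = 0, M* = 65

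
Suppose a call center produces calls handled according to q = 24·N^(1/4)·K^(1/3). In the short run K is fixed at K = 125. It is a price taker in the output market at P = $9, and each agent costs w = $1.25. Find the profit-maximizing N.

With K = 125, MP_N = (1/4)·24·N^(-3/4)·125^(1/3) = 30·N^(-3/4).
Profit maximization for a price taker requires P·MP_N = w: 9·30·N^(-3/4) = 1.25.
So N^(-3/4) = 1/216, which gives N = 1296.

N* = 1296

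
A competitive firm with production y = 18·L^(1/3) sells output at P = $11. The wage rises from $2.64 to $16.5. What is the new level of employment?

From P·MP_L = w with MP_L = 6·L^(-2/3), the labor demand is L(w) = (66/w)^(3/2).
At w = 2.64: L = 125. At w = 16.5: L = 8.

L* = 8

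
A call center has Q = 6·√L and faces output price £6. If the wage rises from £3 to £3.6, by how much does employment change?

From P·MP_L = w with MP_L = 3·L^(-1/2), the labor demand is L(w) = (18/w)^(2).
At w = 3: L = 36. At w = 3.6: L = 25.
ΔL = 25 − 36 = -11.

ΔL = -11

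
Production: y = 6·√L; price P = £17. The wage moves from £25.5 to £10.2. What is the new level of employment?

L* = 25

From P·MP_L = w with MP_L = 3·L^(-1/2), the labor demand is L(w) = (51/w)^(2).
At w = 25.5: L = 4. At w = 10.2: L = 25.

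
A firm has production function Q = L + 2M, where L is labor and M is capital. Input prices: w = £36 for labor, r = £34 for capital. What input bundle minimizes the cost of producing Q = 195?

The inputs are perfect substitutes, so the firm uses whichever has the lower cost per unit of output.
Cost per unit of output via L is 36; via M it is 17. M is cheaper.
Producing Q = 195 with M alone: L = 0, M = 97.5.

L* = 0, M* = 97.5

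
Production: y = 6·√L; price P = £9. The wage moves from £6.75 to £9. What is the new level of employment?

From P·MP_L = w with MP_L = 3·L^(-1/2), the labor demand is L(w) = (27/w)^(2).
At w = 6.75: L = 16. At w = 9: L = 9.

L* = 9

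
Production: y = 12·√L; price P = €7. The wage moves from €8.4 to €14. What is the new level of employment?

L* = 9

From P·MP_L = w with MP_L = 6·L^(-1/2), the labor demand is L(w) = (42/w)^(2).
At w = 8.4: L = 25. At w = 14: L = 9.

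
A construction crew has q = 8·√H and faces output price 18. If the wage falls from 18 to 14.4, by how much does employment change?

From P·MP_H = w with MP_H = 4·H^(-1/2), the labor demand is H(w) = (72/w)^(2).
At w = 18: H = 16. At w = 14.4: H = 25.
ΔH = 25 − 16 = 9.

ΔH = 9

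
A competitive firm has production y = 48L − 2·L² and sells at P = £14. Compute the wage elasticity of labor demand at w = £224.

ε = -0.5

From P·MP_L = w with MP_L = 48 − 4L, labor demand is L(w) = (48 − w/14)/4.
dL/dw = −1/(56) = -1/56.
At w = 224, L = 8, so ε = (dL/dw)·(w/L) = (-1/56)·(224/8) = -0.5.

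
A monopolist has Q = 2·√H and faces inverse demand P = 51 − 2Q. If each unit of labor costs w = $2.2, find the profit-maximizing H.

H* = 25

Marginal revenue from the inverse demand is MR = 51 − 4Q.
The marginal product is MP_H = H^(-1/2).
A monopolist hires until marginal revenue product equals the wage: MR·MP_H = w.
At H, Q = 2·√H. Substituting and solving: (51 − 8·√H)·H^(-1/2) = 2.2 gives H = 25.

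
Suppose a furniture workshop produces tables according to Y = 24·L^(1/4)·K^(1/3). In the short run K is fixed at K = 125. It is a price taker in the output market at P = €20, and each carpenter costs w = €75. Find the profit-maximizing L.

L* = 16

With K = 125, MP_L = (1/4)·24·L^(-3/4)·125^(1/3) = 30·L^(-3/4).
Profit maximization for a price taker requires P·MP_L = w: 20·30·L^(-3/4) = 75.
So L^(-3/4) = 0.125, which gives L = 16.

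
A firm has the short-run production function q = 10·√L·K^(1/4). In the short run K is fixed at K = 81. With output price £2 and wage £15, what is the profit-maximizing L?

L* = 4

With K = 81, MP_L = (1/2)·10·L^(-1/2)·81^(1/4) = 15·L^(-1/2).
Profit maximization for a price taker requires P·MP_L = w: 2·15·L^(-1/2) = 15.
So L^(-1/2) = 0.5, which gives L = 4.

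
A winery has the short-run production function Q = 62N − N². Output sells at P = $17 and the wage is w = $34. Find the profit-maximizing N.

N* = 30

The marginal product of N is MP_N = 62 − 2N.
A price-taking firm hires until the value of the marginal product equals the wage: P·MP_N = w, so 17·(62 − 2N) = 34.
Then 62 − 2N = 2, giving N = 30.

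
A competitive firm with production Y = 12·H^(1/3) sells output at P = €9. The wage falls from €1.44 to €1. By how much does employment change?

ΔH = 91

From P·MP_H = w with MP_H = 4·H^(-2/3), the labor demand is H(w) = (36/w)^(3/2).
At w = 1.44: H = 125. At w = 1: H = 216.
ΔH = 216 − 125 = 91.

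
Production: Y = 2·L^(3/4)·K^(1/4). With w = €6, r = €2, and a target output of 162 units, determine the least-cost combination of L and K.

Cost minimization requires the marginal rate of technical substitution to equal the input-price ratio: MP_L/MP_K = w/r.
Here MP_L/MP_K = (3/4)·(K/L)/(1/4) = 3·(K/L). Setting this equal to 6/2 = 3 gives K = L.
Substituting into Y = 162: 2·L^(3/4)·(L)^(1/4) = 162.
Solving, L = 81 and K = 81.

L* = 81, K* = 81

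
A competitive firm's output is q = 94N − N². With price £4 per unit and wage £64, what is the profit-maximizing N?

The marginal product of N is MP_N = 94 − 2N.
A price-taking firm hires until the value of the marginal product equals the wage: P·MP_N = w, so 4·(94 − 2N) = 64.
Then 94 − 2N = 16, giving N = 39.

N* = 39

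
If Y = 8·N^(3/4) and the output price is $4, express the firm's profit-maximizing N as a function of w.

N(w) = 331776/w^(4)

MP_N = (3/4)·8·N^(-1/4) = 6·N^(-1/4).
Setting P·MP_N = w: 24·N^(-1/4) = w.
Solving for N: N^(-1/4) = w/24, so N = (24/w)^(4).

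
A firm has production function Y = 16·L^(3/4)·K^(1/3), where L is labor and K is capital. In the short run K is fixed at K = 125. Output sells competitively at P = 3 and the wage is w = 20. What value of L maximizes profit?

L* = 6561

With K = 125, MP_L = (3/4)·16·L^(-1/4)·125^(1/3) = 60·L^(-1/4).
Profit maximization for a price taker requires P·MP_L = w: 3·60·L^(-1/4) = 20.
So L^(-1/4) = 1/9, which gives L = 6561.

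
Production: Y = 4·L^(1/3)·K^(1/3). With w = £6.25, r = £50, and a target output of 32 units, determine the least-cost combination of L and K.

L* = 64, K* = 8

Cost minimization requires the marginal rate of technical substitution to equal the input-price ratio: MP_L/MP_K = w/r.
Here MP_L/MP_K = (1/3)·(K/L)/(1/3) = (K/L). Setting this equal to 6.25/50 = 0.125 gives K = 0.125L.
Substituting into Y = 32: 4·L^(1/3)·(0.125L)^(1/3) = 32.
Solving, L = 64 and K = 8.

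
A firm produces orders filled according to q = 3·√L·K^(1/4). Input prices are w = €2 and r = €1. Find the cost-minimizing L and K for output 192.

L* = 256, K* = 256

Cost minimization requires the marginal rate of technical substitution to equal the input-price ratio: MP_L/MP_K = w/r.
Here MP_L/MP_K = (1/2)·(K/L)/(1/4) = 2·(K/L). Setting this equal to 2/1 = 2 gives K = L.
Substituting into q = 192: 3·L^(1/2)·(L)^(1/4) = 192.
Solving, L = 256 and K = 256.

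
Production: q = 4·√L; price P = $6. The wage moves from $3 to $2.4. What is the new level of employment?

L* = 25

From P·MP_L = w with MP_L = 2·L^(-1/2), the labor demand is L(w) = (12/w)^(2).
At w = 3: L = 16. At w = 2.4: L = 25.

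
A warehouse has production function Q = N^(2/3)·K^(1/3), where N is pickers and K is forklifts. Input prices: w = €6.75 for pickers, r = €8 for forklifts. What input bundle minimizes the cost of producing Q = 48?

N* = 64, K* = 27

Cost minimization requires the marginal rate of technical substitution to equal the input-price ratio: MP_N/MP_K = w/r.
Here MP_N/MP_K = (2/3)·(K/N)/(1/3) = 2·(K/N). Setting this equal to 6.75/8 = 0.84375 gives K = 0.421875N.
Substituting into Q = 48: N^(2/3)·(0.421875N)^(1/3) = 48.
Solving, N = 64 and K = 27.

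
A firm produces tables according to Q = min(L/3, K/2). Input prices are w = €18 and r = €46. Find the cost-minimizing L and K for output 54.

With a fixed-proportions technology, the cost-minimizing bundle uses no slack in either input: L/3 = K/2 = Q.
So L = 3·54 = 162 and K = 2·54 = 108.

L* = 162, K* = 108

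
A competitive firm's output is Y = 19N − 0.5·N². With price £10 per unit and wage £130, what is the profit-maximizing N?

N* = 6

The marginal product of N is MP_N = 19 − N.
A price-taking firm hires until the value of the marginal product equals the wage: P·MP_N = w, so 10·(19 − N) = 130.
Then 19 − N = 13, giving N = 6.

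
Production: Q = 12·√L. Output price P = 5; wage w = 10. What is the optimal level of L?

MP_L = (1/2)·12·L^(-1/2) = 6·L^(-1/2).
Profit maximization for a price taker requires P·MP_L = w: 5·6·L^(-1/2) = 10.
So L^(-1/2) = 1/3, which gives L = 9.

L* = 9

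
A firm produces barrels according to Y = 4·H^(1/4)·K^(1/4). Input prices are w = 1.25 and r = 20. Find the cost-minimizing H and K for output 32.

Cost minimization requires the marginal rate of technical substitution to equal the input-price ratio: MP_H/MP_K = w/r.
Here MP_H/MP_K = (1/4)·(K/H)/(1/4) = (K/H). Setting this equal to 1.25/20 = 0.0625 gives K = 0.0625H.
Substituting into Y = 32: 4·H^(1/4)·(0.0625H)^(1/4) = 32.
Solving, H = 256 and K = 16.

H* = 256, K* = 16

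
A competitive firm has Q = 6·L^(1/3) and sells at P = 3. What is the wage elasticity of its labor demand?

MP_L = (1/3)·6·L^(-2/3), so P·MP_L = w gives 6·L^(-2/3) = w.
Solving, L(w) = (6/w)^(3/2). This is a constant-elasticity form: L ∝ w^(−3/2), so ε = −3/2.

ε = -1.5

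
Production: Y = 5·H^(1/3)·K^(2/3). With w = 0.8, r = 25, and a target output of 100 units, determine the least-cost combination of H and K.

Cost minimization requires the marginal rate of technical substitution to equal the input-price ratio: MP_H/MP_K = w/r.
Here MP_H/MP_K = (1/3)·(K/H)/(2/3) = 0.5·(K/H). Setting this equal to 0.8/25 = 0.032 gives K = 0.064H.
Substituting into Y = 100: 5·H^(1/3)·(0.064H)^(2/3) = 100.
Solving, H = 125 and K = 8.

H* = 125, K* = 8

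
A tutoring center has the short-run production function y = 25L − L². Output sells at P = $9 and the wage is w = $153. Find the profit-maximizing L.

L* = 4

The marginal product of L is MP_L = 25 − 2L.
A price-taking firm hires until the value of the marginal product equals the wage: P·MP_L = w, so 9·(25 − 2L) = 153.
Then 25 − 2L = 17, giving L = 4.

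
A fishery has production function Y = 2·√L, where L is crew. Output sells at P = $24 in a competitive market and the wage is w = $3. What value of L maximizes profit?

MP_L = (1/2)·2·L^(-1/2) = L^(-1/2).
Profit maximization for a price taker requires P·MP_L = w: 24·L^(-1/2) = 3.
So L^(-1/2) = 0.125, which gives L = 64.

L* = 64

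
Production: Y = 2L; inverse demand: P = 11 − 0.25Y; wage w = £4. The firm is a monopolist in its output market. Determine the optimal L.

Marginal revenue from the inverse demand is MR = 11 − 0.5Y.
The marginal product is MP_L = 2.
A monopolist hires until marginal revenue product equals the wage: MR·MP_L = w.
(11 − L)·2 = 4, so L = 9.

L* = 9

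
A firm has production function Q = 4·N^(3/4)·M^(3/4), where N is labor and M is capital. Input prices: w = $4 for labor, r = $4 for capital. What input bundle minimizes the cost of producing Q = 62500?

N* = 625, M* = 625

Cost minimization requires the marginal rate of technical substitution to equal the input-price ratio: MP_N/MP_M = w/r.
Here MP_N/MP_M = (3/4)·(M/N)/(3/4) = (M/N). Setting this equal to 4/4 = 1 gives M = N.
Substituting into Q = 62500: 4·N^(3/4)·(N)^(3/4) = 62500.
Solving, N = 625 and M = 625.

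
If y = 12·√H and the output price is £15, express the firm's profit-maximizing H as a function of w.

H(w) = 8100/w²

MP_H = (1/2)·12·H^(-1/2) = 6·H^(-1/2).
Setting P·MP_H = w: 90·H^(-1/2) = w.
Solving for H: H^(-1/2) = w/90, so H = (90/w)^(2).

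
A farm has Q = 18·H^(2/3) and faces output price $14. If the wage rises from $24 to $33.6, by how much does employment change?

From P·MP_H = w with MP_H = 12·H^(-1/3), the labor demand is H(w) = (168/w)^(3).
At w = 24: H = 343. At w = 33.6: H = 125.
ΔH = 125 − 343 = -218.

ΔH = -218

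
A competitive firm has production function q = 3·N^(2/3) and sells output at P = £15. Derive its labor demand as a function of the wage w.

N(w) = 27000/w³

MP_N = (2/3)·3·N^(-1/3) = 2·N^(-1/3).
Setting P·MP_N = w: 30·N^(-1/3) = w.
Solving for N: N^(-1/3) = w/30, so N = (30/w)^(3).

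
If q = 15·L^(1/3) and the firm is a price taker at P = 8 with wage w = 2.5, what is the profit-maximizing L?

L* = 64

MP_L = (1/3)·15·L^(-2/3) = 5·L^(-2/3).
Profit maximization for a price taker requires P·MP_L = w: 8·5·L^(-2/3) = 2.5.
So L^(-2/3) = 0.0625, which gives L = 64.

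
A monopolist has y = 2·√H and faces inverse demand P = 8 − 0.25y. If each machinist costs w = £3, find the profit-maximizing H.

H* = 4

Marginal revenue from the inverse demand is MR = 8 − 0.5y.
The marginal product is MP_H = H^(-1/2).
A monopolist hires until marginal revenue product equals the wage: MR·MP_H = w.
At H, y = 2·√H. Substituting and solving: (8 − √H)·H^(-1/2) = 3 gives H = 4.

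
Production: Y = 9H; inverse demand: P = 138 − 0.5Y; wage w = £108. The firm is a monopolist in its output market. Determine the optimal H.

H* = 14

Marginal revenue from the inverse demand is MR = 138 − Y.
The marginal product is MP_H = 9.
A monopolist hires until marginal revenue product equals the wage: MR·MP_H = w.
(138 − 9H)·9 = 108, so H = 14.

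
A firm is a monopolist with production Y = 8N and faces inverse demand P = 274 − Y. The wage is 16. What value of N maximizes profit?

Marginal revenue from the inverse demand is MR = 274 − 2Y.
The marginal product is MP_N = 8.
A monopolist hires until marginal revenue product equals the wage: MR·MP_N = w.
(274 − 16N)·8 = 16, so N = 17.

N* = 17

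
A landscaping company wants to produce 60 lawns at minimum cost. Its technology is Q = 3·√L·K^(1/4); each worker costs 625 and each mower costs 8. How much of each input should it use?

Cost minimization requires the marginal rate of technical substitution to equal the input-price ratio: MP_L/MP_K = w/r.
Here MP_L/MP_K = (1/2)·(K/L)/(1/4) = 2·(K/L). Setting this equal to 625/8 = 78.125 gives K = 39.0625L.
Substituting into Q = 60: 3·L^(1/2)·(39.0625L)^(1/4) = 60.
Solving, L = 16 and K = 625.

L* = 16, K* = 625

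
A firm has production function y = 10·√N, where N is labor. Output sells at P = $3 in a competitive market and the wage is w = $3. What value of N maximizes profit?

N* = 25

MP_N = (1/2)·10·N^(-1/2) = 5·N^(-1/2).
Profit maximization for a price taker requires P·MP_N = w: 3·5·N^(-1/2) = 3.
So N^(-1/2) = 0.2, which gives N = 25.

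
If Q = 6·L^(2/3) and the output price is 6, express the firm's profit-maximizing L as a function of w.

MP_L = (2/3)·6·L^(-1/3) = 4·L^(-1/3).
Setting P·MP_L = w: 24·L^(-1/3) = w.
Solving for L: L^(-1/3) = w/24, so L = (24/w)^(3).

L(w) = 13824/w³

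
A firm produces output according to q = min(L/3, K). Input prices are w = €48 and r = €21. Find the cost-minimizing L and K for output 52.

L* = 156, K* = 52

With a fixed-proportions technology, the cost-minimizing bundle uses no slack in either input: L/3 = K = q.
So L = 3·52 = 156 and K = 52.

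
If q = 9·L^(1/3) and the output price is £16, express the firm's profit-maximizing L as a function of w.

L(w) = (48/w)^(3/2)

MP_L = (1/3)·9·L^(-2/3) = 3·L^(-2/3).
Setting P·MP_L = w: 48·L^(-2/3) = w.
Solving for L: L^(-2/3) = w/48, so L = (48/w)^(3/2).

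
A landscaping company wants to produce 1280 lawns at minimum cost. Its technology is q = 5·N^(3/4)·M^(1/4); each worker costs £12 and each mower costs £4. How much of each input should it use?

N* = 256, M* = 256

Cost minimization requires the marginal rate of technical substitution to equal the input-price ratio: MP_N/MP_M = w/r.
Here MP_N/MP_M = (3/4)·(M/N)/(1/4) = 3·(M/N). Setting this equal to 12/4 = 3 gives M = N.
Substituting into q = 1280: 5·N^(3/4)·(N)^(1/4) = 1280.
Solving, N = 256 and M = 256.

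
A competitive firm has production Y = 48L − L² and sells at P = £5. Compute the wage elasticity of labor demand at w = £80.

From P·MP_L = w with MP_L = 48 − 2L, labor demand is L(w) = (48 − w/5)/2.
dL/dw = −1/(10) = -0.1.
At w = 80, L = 16, so ε = (dL/dw)·(w/L) = (-0.1)·(80/16) = -0.5.

ε = -0.5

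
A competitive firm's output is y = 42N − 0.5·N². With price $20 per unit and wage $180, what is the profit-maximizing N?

N* = 33

The marginal product of N is MP_N = 42 − N.
A price-taking firm hires until the value of the marginal product equals the wage: P·MP_N = w, so 20·(42 − N) = 180.
Then 42 − N = 9, giving N = 33.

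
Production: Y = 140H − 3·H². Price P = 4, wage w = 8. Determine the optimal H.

The marginal product of H is MP_H = 140 − 6H.
A price-taking firm hires until the value of the marginal product equals the wage: P·MP_H = w, so 4·(140 − 6H) = 8.
Then 140 − 6H = 2, giving H = 23.

H* = 23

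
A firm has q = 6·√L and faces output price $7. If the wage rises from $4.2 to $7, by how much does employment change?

ΔL = -16

From P·MP_L = w with MP_L = 3·L^(-1/2), the labor demand is L(w) = (21/w)^(2).
At w = 4.2: L = 25. At w = 7: L = 9.
ΔL = 9 − 25 = -16.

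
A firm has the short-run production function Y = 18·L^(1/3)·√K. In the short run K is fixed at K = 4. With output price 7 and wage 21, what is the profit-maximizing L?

With K = 4, MP_L = (1/3)·18·L^(-2/3)·4^(1/2) = 12·L^(-2/3).
Profit maximization for a price taker requires P·MP_L = w: 7·12·L^(-2/3) = 21.
So L^(-2/3) = 0.25, which gives L = 8.

L* = 8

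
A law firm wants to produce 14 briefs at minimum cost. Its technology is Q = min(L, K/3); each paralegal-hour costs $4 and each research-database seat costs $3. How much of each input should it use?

L* = 14, K* = 42

With a fixed-proportions technology, the cost-minimizing bundle uses no slack in either input: L = K/3 = Q.
So L = 14 and K = 3·14 = 42.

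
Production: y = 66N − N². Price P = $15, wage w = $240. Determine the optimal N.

The marginal product of N is MP_N = 66 − 2N.
A price-taking firm hires until the value of the marginal product equals the wage: P·MP_N = w, so 15·(66 − 2N) = 240.
Then 66 − 2N = 16, giving N = 25.

N* = 25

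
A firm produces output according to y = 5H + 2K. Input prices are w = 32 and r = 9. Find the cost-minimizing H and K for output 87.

H* = 0, K* = 43.5

The inputs are perfect substitutes, so the firm uses whichever has the lower cost per unit of output.
Cost per unit of output via H is w/5 = 6.4; via K it is r/2 = 4.5. K is cheaper.
Producing y = 87 with K alone: H = 0, K = 43.5.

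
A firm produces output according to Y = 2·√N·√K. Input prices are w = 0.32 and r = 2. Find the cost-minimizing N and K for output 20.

Cost minimization requires the marginal rate of technical substitution to equal the input-price ratio: MP_N/MP_K = w/r.
Here MP_N/MP_K = (1/2)·(K/N)/(1/2) = (K/N). Setting this equal to 0.32/2 = 0.16 gives K = 0.16N.
Substituting into Y = 20: 2·N^(1/2)·(0.16N)^(1/2) = 20.
Solving, N = 25 and K = 4.

N* = 25, K* = 4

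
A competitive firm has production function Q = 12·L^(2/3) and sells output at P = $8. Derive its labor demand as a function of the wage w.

L(w) = 262144/w³

MP_L = (2/3)·12·L^(-1/3) = 8·L^(-1/3).
Setting P·MP_L = w: 64·L^(-1/3) = w.
Solving for L: L^(-1/3) = w/64, so L = (64/w)^(3).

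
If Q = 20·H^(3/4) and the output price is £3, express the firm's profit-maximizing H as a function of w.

MP_H = (3/4)·20·H^(-1/4) = 15·H^(-1/4).
Setting P·MP_H = w: 45·H^(-1/4) = w.
Solving for H: H^(-1/4) = w/45, so H = (45/w)^(4).

H(w) = 4100625/w^(4)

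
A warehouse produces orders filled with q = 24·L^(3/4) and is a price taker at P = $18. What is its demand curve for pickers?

L(w) = (324/w)^(4)

MP_L = (3/4)·24·L^(-1/4) = 18·L^(-1/4).
Setting P·MP_L = w: 324·L^(-1/4) = w.
Solving for L: L^(-1/4) = w/324, so L = (324/w)^(4).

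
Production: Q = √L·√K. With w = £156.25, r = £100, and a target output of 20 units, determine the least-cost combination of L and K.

Cost minimization requires the marginal rate of technical substitution to equal the input-price ratio: MP_L/MP_K = w/r.
Here MP_L/MP_K = (1/2)·(K/L)/(1/2) = (K/L). Setting this equal to 156.25/100 = 1.5625 gives K = 1.5625L.
Substituting into Q = 20: L^(1/2)·(1.5625L)^(1/2) = 20.
Solving, L = 16 and K = 25.

L* = 16, K* = 25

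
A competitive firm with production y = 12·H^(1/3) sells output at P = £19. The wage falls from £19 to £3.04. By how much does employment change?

ΔH = 117

From P·MP_H = w with MP_H = 4·H^(-2/3), the labor demand is H(w) = (76/w)^(3/2).
At w = 19: H = 8. At w = 3.04: H = 125.
ΔH = 125 − 8 = 117.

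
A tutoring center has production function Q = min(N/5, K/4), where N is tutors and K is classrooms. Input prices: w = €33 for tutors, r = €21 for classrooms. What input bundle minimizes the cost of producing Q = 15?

N* = 75, K* = 60

With a fixed-proportions technology, the cost-minimizing bundle uses no slack in either input: N/5 = K/4 = Q.
So N = 5·15 = 75 and K = 4·15 = 60.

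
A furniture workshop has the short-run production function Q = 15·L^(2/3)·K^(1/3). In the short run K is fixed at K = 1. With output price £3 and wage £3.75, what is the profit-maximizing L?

L* = 512

With K = 1, MP_L = (2/3)·15·L^(-1/3)·1^(1/3) = 10·L^(-1/3).
Profit maximization for a price taker requires P·MP_L = w: 3·10·L^(-1/3) = 3.75.
So L^(-1/3) = 0.125, which gives L = 512.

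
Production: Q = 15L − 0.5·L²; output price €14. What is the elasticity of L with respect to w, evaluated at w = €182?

From P·MP_L = w with MP_L = 15 − L, labor demand is L(w) = 15 − w/14.
dL/dw = −1/(14) = -1/14.
At w = 182, L = 2, so ε = (dL/dw)·(w/L) = (-1/14)·(182/2) = -6.5.

ε = -6.5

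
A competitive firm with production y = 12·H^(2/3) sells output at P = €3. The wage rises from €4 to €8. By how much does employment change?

ΔH = -189

From P·MP_H = w with MP_H = 8·H^(-1/3), the labor demand is H(w) = (24/w)^(3).
At w = 4: H = 216. At w = 8: H = 27.
ΔH = 27 − 216 = -189.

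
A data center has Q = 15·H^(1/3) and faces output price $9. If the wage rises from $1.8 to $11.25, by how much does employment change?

From P·MP_H = w with MP_H = 5·H^(-2/3), the labor demand is H(w) = (45/w)^(3/2).
At w = 1.8: H = 125. At w = 11.25: H = 8.
ΔH = 8 − 125 = -117.

ΔH = -117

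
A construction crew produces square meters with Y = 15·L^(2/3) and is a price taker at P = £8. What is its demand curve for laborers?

L(w) = 512000/w³

MP_L = (2/3)·15·L^(-1/3) = 10·L^(-1/3).
Setting P·MP_L = w: 80·L^(-1/3) = w.
Solving for L: L^(-1/3) = w/80, so L = (80/w)^(3).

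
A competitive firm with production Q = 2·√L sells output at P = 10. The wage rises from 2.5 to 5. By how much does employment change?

From P·MP_L = w with MP_L = L^(-1/2), the labor demand is L(w) = (10/w)^(2).
At w = 2.5: L = 16. At w = 5: L = 4.
ΔL = 4 − 16 = -12.

ΔL = -12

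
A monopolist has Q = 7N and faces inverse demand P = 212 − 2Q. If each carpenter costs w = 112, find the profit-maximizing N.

Marginal revenue from the inverse demand is MR = 212 − 4Q.
The marginal product is MP_N = 7.
A monopolist hires until marginal revenue product equals the wage: MR·MP_N = w.
(212 − 28N)·7 = 112, so N = 7.

N* = 7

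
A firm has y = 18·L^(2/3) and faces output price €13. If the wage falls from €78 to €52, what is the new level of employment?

L* = 27

From P·MP_L = w with MP_L = 12·L^(-1/3), the labor demand is L(w) = (156/w)^(3).
At w = 78: L = 8. At w = 52: L = 27.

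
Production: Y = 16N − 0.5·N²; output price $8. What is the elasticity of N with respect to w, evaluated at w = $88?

From P·MP_N = w with MP_N = 16 − N, labor demand is N(w) = 16 − w/8.
dN/dw = −1/(8) = -0.125.
At w = 88, N = 5, so ε = (dN/dw)·(w/N) = (-0.125)·(88/5) = -2.2.

ε = -2.2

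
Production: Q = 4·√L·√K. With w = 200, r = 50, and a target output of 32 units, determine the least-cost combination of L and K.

L* = 4, K* = 16

Cost minimization requires the marginal rate of technical substitution to equal the input-price ratio: MP_L/MP_K = w/r.
Here MP_L/MP_K = (1/2)·(K/L)/(1/2) = (K/L). Setting this equal to 200/50 = 4 gives K = 4L.
Substituting into Q = 32: 4·L^(1/2)·(4L)^(1/2) = 32.
Solving, L = 4 and K = 16.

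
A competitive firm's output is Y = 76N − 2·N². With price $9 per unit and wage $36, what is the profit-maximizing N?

N* = 18

The marginal product of N is MP_N = 76 − 4N.
A price-taking firm hires until the value of the marginal product equals the wage: P·MP_N = w, so 9·(76 − 4N) = 36.
Then 76 − 4N = 4, giving N = 18.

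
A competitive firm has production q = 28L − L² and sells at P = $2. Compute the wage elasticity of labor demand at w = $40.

From P·MP_L = w with MP_L = 28 − 2L, labor demand is L(w) = (28 − w/2)/2.
dL/dw = −1/(4) = -0.25.
At w = 40, L = 4, so ε = (dL/dw)·(w/L) = (-0.25)·(40/4) = -2.5.

ε = -2.5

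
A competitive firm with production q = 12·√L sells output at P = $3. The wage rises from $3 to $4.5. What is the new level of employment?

From P·MP_L = w with MP_L = 6·L^(-1/2), the labor demand is L(w) = (18/w)^(2).
At w = 3: L = 36. At w = 4.5: L = 16.

L* = 16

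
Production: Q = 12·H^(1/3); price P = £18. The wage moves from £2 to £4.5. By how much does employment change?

From P·MP_H = w with MP_H = 4·H^(-2/3), the labor demand is H(w) = (72/w)^(3/2).
At w = 2: H = 216. At w = 4.5: H = 64.
ΔH = 64 − 216 = -152.

ΔH = -152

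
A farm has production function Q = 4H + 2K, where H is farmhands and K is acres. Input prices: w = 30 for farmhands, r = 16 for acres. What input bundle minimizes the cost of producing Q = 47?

H* = 11.75, K* = 0

The inputs are perfect substitutes, so the firm uses whichever has the lower cost per unit of output.
Cost per unit of output via H is w/4 = 7.5; via K it is r/2 = 8. H is cheaper.
Producing Q = 47 with H alone: H = 11.75, K = 0.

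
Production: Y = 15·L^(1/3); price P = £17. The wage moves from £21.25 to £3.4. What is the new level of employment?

L* = 125

From P·MP_L = w with MP_L = 5·L^(-2/3), the labor demand is L(w) = (85/w)^(3/2).
At w = 21.25: L = 8. At w = 3.4: L = 125.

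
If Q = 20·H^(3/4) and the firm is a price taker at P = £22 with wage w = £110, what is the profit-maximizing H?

MP_H = (3/4)·20·H^(-1/4) = 15·H^(-1/4).
Profit maximization for a price taker requires P·MP_H = w: 22·15·H^(-1/4) = 110.
So H^(-1/4) = 1/3, which gives H = 81.

H* = 81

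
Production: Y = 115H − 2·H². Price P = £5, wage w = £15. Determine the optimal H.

The marginal product of H is MP_H = 115 − 4H.
A price-taking firm hires until the value of the marginal product equals the wage: P·MP_H = w, so 5·(115 − 4H) = 15.
Then 115 − 4H = 3, giving H = 28.

H* = 28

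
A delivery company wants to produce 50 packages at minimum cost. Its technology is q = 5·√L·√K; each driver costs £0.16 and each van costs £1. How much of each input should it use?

L* = 25, K* = 4

Cost minimization requires the marginal rate of technical substitution to equal the input-price ratio: MP_L/MP_K = w/r.
Here MP_L/MP_K = (1/2)·(K/L)/(1/2) = (K/L). Setting this equal to 0.16/1 = 0.16 gives K = 0.16L.
Substituting into q = 50: 5·L^(1/2)·(0.16L)^(1/2) = 50.
Solving, L = 25 and K = 4.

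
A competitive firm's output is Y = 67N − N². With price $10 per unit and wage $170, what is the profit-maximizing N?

N* = 25

The marginal product of N is MP_N = 67 − 2N.
A price-taking firm hires until the value of the marginal product equals the wage: P·MP_N = w, so 10·(67 − 2N) = 170.
Then 67 − 2N = 17, giving N = 25.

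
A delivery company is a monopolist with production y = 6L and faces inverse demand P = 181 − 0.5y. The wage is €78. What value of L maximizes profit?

Marginal revenue from the inverse demand is MR = 181 − y.
The marginal product is MP_L = 6.
A monopolist hires until marginal revenue product equals the wage: MR·MP_L = w.
(181 − 6L)·6 = 78, so L = 28.

L* = 28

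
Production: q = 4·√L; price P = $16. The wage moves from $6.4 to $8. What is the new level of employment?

L* = 16

From P·MP_L = w with MP_L = 2·L^(-1/2), the labor demand is L(w) = (32/w)^(2).
At w = 6.4: L = 25. At w = 8: L = 16.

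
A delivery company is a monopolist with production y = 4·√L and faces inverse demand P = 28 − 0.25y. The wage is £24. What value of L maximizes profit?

L* = 4

Marginal revenue from the inverse demand is MR = 28 − 0.5y.
The marginal product is MP_L = 2·L^(-1/2).
A monopolist hires until marginal revenue product equals the wage: MR·MP_L = w.
At L, y = 4·√L. Substituting and solving: (28 − 2·√L)·2·L^(-1/2) = 24 gives L = 4.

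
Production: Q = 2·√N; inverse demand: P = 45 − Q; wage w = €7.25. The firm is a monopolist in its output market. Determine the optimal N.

N* = 16

Marginal revenue from the inverse demand is MR = 45 − 2Q.
The marginal product is MP_N = N^(-1/2).
A monopolist hires until marginal revenue product equals the wage: MR·MP_N = w.
At N, Q = 2·√N. Substituting and solving: (45 − 4·√N)·N^(-1/2) = 7.25 gives N = 16.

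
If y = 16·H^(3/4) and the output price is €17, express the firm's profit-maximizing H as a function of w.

H(w) = (204/w)^(4)

MP_H = (3/4)·16·H^(-1/4) = 12·H^(-1/4).
Setting P·MP_H = w: 204·H^(-1/4) = w.
Solving for H: H^(-1/4) = w/204, so H = (204/w)^(4).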